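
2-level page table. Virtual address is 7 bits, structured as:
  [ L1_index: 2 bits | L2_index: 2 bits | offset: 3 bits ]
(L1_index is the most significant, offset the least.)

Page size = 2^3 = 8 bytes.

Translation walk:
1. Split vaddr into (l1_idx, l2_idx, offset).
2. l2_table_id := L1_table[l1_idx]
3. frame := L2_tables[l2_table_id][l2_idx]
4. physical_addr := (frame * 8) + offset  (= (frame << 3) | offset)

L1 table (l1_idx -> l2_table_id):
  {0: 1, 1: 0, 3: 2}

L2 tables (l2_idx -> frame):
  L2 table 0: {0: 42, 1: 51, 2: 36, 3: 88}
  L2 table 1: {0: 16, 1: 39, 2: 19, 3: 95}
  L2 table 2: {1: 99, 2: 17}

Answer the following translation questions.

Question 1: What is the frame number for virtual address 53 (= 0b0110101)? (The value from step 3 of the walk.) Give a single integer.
Answer: 36

Derivation:
vaddr = 53: l1_idx=1, l2_idx=2
L1[1] = 0; L2[0][2] = 36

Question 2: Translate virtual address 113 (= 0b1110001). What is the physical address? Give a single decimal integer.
vaddr = 113 = 0b1110001
Split: l1_idx=3, l2_idx=2, offset=1
L1[3] = 2
L2[2][2] = 17
paddr = 17 * 8 + 1 = 137

Answer: 137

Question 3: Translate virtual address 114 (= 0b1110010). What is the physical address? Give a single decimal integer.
Answer: 138

Derivation:
vaddr = 114 = 0b1110010
Split: l1_idx=3, l2_idx=2, offset=2
L1[3] = 2
L2[2][2] = 17
paddr = 17 * 8 + 2 = 138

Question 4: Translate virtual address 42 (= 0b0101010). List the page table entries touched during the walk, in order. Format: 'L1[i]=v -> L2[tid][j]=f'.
vaddr = 42 = 0b0101010
Split: l1_idx=1, l2_idx=1, offset=2

Answer: L1[1]=0 -> L2[0][1]=51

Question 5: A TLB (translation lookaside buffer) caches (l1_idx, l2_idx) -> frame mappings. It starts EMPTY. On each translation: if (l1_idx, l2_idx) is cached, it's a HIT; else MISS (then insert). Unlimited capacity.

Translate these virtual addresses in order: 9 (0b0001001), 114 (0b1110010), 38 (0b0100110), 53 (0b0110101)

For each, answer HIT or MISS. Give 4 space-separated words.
vaddr=9: (0,1) not in TLB -> MISS, insert
vaddr=114: (3,2) not in TLB -> MISS, insert
vaddr=38: (1,0) not in TLB -> MISS, insert
vaddr=53: (1,2) not in TLB -> MISS, insert

Answer: MISS MISS MISS MISS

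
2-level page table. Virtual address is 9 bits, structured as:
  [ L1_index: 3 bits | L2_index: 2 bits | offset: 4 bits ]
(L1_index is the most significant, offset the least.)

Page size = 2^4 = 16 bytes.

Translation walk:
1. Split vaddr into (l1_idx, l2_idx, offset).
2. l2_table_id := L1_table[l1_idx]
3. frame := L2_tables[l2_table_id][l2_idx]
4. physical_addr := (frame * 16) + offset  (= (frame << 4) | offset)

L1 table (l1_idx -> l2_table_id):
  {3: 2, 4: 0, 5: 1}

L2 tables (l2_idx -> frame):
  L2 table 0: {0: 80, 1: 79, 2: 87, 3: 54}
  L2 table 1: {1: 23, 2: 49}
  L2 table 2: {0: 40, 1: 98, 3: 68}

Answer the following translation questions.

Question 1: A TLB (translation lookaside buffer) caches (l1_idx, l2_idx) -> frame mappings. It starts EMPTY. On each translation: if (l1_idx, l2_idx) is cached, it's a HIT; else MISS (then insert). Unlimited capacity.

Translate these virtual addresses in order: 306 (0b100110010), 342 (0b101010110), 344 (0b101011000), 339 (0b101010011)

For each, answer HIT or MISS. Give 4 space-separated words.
Answer: MISS MISS HIT HIT

Derivation:
vaddr=306: (4,3) not in TLB -> MISS, insert
vaddr=342: (5,1) not in TLB -> MISS, insert
vaddr=344: (5,1) in TLB -> HIT
vaddr=339: (5,1) in TLB -> HIT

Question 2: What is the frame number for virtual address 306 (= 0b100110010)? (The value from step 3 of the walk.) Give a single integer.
vaddr = 306: l1_idx=4, l2_idx=3
L1[4] = 0; L2[0][3] = 54

Answer: 54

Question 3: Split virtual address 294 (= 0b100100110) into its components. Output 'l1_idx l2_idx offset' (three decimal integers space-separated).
vaddr = 294 = 0b100100110
  top 3 bits -> l1_idx = 4
  next 2 bits -> l2_idx = 2
  bottom 4 bits -> offset = 6

Answer: 4 2 6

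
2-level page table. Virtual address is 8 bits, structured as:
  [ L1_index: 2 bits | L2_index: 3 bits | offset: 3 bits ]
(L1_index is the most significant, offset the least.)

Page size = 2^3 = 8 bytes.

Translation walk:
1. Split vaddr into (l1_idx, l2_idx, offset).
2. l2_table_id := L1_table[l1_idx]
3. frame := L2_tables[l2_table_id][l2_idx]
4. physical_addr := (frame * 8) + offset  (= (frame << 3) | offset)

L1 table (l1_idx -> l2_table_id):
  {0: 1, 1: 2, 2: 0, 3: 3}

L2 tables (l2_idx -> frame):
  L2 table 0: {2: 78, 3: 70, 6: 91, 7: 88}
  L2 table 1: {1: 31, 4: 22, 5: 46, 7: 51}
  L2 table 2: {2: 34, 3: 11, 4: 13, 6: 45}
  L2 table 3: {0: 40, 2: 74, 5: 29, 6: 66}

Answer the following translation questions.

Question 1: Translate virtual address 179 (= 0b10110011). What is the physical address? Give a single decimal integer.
vaddr = 179 = 0b10110011
Split: l1_idx=2, l2_idx=6, offset=3
L1[2] = 0
L2[0][6] = 91
paddr = 91 * 8 + 3 = 731

Answer: 731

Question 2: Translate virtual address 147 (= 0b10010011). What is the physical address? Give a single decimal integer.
vaddr = 147 = 0b10010011
Split: l1_idx=2, l2_idx=2, offset=3
L1[2] = 0
L2[0][2] = 78
paddr = 78 * 8 + 3 = 627

Answer: 627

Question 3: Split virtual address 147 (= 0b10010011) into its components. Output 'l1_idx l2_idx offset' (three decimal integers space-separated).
Answer: 2 2 3

Derivation:
vaddr = 147 = 0b10010011
  top 2 bits -> l1_idx = 2
  next 3 bits -> l2_idx = 2
  bottom 3 bits -> offset = 3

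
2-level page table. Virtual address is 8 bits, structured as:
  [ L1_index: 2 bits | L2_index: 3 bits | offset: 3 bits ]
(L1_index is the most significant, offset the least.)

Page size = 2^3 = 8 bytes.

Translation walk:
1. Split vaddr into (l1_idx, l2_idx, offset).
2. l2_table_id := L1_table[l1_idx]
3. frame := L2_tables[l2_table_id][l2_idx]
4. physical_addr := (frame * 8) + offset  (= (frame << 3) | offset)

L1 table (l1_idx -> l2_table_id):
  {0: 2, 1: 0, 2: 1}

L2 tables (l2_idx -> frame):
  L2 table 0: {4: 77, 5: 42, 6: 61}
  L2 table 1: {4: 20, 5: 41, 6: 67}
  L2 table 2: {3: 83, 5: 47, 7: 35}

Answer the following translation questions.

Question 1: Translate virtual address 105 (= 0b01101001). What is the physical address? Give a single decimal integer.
Answer: 337

Derivation:
vaddr = 105 = 0b01101001
Split: l1_idx=1, l2_idx=5, offset=1
L1[1] = 0
L2[0][5] = 42
paddr = 42 * 8 + 1 = 337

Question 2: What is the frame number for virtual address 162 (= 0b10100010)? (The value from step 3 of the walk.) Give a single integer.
Answer: 20

Derivation:
vaddr = 162: l1_idx=2, l2_idx=4
L1[2] = 1; L2[1][4] = 20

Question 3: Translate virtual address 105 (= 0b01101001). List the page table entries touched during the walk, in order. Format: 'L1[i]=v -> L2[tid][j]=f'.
Answer: L1[1]=0 -> L2[0][5]=42

Derivation:
vaddr = 105 = 0b01101001
Split: l1_idx=1, l2_idx=5, offset=1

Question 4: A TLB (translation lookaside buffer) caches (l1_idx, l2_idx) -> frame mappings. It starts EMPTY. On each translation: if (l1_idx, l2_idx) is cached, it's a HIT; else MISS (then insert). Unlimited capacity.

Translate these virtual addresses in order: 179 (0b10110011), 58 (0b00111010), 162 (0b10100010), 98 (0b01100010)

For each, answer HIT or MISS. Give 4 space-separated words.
vaddr=179: (2,6) not in TLB -> MISS, insert
vaddr=58: (0,7) not in TLB -> MISS, insert
vaddr=162: (2,4) not in TLB -> MISS, insert
vaddr=98: (1,4) not in TLB -> MISS, insert

Answer: MISS MISS MISS MISS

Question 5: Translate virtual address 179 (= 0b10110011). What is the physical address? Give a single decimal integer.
vaddr = 179 = 0b10110011
Split: l1_idx=2, l2_idx=6, offset=3
L1[2] = 1
L2[1][6] = 67
paddr = 67 * 8 + 3 = 539

Answer: 539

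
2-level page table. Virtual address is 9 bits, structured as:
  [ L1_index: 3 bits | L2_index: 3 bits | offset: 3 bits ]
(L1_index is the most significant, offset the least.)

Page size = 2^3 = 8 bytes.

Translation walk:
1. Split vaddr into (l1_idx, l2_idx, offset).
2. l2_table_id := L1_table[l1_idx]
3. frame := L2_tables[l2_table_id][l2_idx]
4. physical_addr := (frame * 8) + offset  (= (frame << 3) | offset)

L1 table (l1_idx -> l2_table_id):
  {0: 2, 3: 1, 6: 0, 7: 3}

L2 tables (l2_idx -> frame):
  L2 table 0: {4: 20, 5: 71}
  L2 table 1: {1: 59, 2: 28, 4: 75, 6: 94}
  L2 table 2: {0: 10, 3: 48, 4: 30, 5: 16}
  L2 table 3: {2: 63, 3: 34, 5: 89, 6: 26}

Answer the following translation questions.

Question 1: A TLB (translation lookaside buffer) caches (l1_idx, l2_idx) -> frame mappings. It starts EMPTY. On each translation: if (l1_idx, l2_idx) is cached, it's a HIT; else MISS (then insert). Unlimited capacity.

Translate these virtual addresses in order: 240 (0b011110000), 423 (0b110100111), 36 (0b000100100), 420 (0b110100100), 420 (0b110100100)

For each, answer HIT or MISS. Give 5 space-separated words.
vaddr=240: (3,6) not in TLB -> MISS, insert
vaddr=423: (6,4) not in TLB -> MISS, insert
vaddr=36: (0,4) not in TLB -> MISS, insert
vaddr=420: (6,4) in TLB -> HIT
vaddr=420: (6,4) in TLB -> HIT

Answer: MISS MISS MISS HIT HIT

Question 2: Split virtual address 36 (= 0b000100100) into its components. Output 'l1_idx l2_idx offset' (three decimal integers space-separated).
vaddr = 36 = 0b000100100
  top 3 bits -> l1_idx = 0
  next 3 bits -> l2_idx = 4
  bottom 3 bits -> offset = 4

Answer: 0 4 4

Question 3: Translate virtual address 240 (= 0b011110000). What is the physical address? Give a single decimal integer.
Answer: 752

Derivation:
vaddr = 240 = 0b011110000
Split: l1_idx=3, l2_idx=6, offset=0
L1[3] = 1
L2[1][6] = 94
paddr = 94 * 8 + 0 = 752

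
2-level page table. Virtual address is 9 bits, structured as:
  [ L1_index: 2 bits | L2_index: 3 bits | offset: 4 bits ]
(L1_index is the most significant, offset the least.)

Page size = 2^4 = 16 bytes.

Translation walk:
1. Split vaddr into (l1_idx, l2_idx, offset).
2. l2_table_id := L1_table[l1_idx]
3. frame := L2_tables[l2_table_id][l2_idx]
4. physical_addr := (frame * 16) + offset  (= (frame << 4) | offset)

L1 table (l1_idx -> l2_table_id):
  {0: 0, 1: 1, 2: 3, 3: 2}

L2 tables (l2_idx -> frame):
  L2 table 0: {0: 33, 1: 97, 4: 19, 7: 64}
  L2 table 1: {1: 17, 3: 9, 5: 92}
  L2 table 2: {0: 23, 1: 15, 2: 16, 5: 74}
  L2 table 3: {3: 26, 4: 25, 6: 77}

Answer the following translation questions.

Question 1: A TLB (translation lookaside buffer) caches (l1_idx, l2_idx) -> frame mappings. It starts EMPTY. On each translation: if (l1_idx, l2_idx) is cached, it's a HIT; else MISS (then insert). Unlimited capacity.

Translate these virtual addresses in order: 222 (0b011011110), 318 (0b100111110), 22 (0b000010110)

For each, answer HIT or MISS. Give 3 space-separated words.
vaddr=222: (1,5) not in TLB -> MISS, insert
vaddr=318: (2,3) not in TLB -> MISS, insert
vaddr=22: (0,1) not in TLB -> MISS, insert

Answer: MISS MISS MISS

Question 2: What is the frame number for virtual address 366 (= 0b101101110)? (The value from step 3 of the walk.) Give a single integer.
Answer: 77

Derivation:
vaddr = 366: l1_idx=2, l2_idx=6
L1[2] = 3; L2[3][6] = 77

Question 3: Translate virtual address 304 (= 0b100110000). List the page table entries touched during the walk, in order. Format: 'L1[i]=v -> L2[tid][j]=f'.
vaddr = 304 = 0b100110000
Split: l1_idx=2, l2_idx=3, offset=0

Answer: L1[2]=3 -> L2[3][3]=26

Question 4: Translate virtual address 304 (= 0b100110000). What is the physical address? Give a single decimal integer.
vaddr = 304 = 0b100110000
Split: l1_idx=2, l2_idx=3, offset=0
L1[2] = 3
L2[3][3] = 26
paddr = 26 * 16 + 0 = 416

Answer: 416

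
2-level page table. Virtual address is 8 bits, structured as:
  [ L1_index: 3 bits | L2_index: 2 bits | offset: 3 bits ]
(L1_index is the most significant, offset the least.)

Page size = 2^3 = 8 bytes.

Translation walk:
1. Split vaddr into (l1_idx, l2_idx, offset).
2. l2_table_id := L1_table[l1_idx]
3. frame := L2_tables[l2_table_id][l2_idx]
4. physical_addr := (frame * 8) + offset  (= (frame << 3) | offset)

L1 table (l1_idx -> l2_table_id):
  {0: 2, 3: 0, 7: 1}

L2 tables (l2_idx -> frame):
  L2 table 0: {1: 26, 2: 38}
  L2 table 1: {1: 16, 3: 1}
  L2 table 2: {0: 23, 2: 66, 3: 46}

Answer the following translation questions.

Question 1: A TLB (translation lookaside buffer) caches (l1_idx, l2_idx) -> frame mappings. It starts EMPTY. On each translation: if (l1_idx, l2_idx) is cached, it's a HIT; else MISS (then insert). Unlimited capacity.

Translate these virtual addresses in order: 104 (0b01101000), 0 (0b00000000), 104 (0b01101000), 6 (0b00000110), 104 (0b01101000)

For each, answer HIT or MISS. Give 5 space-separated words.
vaddr=104: (3,1) not in TLB -> MISS, insert
vaddr=0: (0,0) not in TLB -> MISS, insert
vaddr=104: (3,1) in TLB -> HIT
vaddr=6: (0,0) in TLB -> HIT
vaddr=104: (3,1) in TLB -> HIT

Answer: MISS MISS HIT HIT HIT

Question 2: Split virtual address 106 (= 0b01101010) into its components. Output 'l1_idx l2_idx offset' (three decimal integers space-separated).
vaddr = 106 = 0b01101010
  top 3 bits -> l1_idx = 3
  next 2 bits -> l2_idx = 1
  bottom 3 bits -> offset = 2

Answer: 3 1 2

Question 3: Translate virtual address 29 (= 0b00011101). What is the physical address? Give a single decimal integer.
Answer: 373

Derivation:
vaddr = 29 = 0b00011101
Split: l1_idx=0, l2_idx=3, offset=5
L1[0] = 2
L2[2][3] = 46
paddr = 46 * 8 + 5 = 373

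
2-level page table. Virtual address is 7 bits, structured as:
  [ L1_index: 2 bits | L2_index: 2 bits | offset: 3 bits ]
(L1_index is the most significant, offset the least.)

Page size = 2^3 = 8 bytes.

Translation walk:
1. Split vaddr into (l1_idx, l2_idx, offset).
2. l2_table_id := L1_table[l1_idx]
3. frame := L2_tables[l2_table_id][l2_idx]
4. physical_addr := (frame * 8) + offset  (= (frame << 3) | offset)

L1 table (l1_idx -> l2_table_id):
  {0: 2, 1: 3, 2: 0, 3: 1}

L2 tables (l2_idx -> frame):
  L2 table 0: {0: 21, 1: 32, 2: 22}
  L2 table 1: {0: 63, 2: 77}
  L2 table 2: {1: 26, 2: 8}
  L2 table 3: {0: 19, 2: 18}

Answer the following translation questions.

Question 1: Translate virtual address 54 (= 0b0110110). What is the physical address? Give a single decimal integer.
Answer: 150

Derivation:
vaddr = 54 = 0b0110110
Split: l1_idx=1, l2_idx=2, offset=6
L1[1] = 3
L2[3][2] = 18
paddr = 18 * 8 + 6 = 150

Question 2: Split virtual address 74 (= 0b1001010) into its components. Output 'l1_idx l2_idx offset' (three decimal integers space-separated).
Answer: 2 1 2

Derivation:
vaddr = 74 = 0b1001010
  top 2 bits -> l1_idx = 2
  next 2 bits -> l2_idx = 1
  bottom 3 bits -> offset = 2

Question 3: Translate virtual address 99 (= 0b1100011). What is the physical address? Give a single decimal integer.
vaddr = 99 = 0b1100011
Split: l1_idx=3, l2_idx=0, offset=3
L1[3] = 1
L2[1][0] = 63
paddr = 63 * 8 + 3 = 507

Answer: 507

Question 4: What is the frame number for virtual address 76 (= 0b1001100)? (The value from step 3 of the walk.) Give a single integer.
vaddr = 76: l1_idx=2, l2_idx=1
L1[2] = 0; L2[0][1] = 32

Answer: 32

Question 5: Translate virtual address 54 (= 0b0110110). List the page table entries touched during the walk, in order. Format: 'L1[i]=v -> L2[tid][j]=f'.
Answer: L1[1]=3 -> L2[3][2]=18

Derivation:
vaddr = 54 = 0b0110110
Split: l1_idx=1, l2_idx=2, offset=6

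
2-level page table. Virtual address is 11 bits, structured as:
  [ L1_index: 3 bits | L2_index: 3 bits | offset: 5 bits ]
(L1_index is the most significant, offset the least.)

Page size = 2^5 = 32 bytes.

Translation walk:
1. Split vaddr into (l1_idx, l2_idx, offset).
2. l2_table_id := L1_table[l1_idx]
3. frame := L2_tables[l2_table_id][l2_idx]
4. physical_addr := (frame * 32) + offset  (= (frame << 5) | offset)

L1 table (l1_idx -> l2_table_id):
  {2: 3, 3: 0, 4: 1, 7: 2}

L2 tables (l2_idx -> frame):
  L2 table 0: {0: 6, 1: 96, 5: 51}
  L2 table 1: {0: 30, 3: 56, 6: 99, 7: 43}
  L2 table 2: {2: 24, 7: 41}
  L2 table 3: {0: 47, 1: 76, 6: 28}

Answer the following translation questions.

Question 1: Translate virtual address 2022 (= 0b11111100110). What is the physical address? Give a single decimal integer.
vaddr = 2022 = 0b11111100110
Split: l1_idx=7, l2_idx=7, offset=6
L1[7] = 2
L2[2][7] = 41
paddr = 41 * 32 + 6 = 1318

Answer: 1318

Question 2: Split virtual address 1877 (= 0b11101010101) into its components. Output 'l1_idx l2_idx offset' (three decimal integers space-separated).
Answer: 7 2 21

Derivation:
vaddr = 1877 = 0b11101010101
  top 3 bits -> l1_idx = 7
  next 3 bits -> l2_idx = 2
  bottom 5 bits -> offset = 21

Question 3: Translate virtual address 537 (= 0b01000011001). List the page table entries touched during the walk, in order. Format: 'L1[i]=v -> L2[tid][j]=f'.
Answer: L1[2]=3 -> L2[3][0]=47

Derivation:
vaddr = 537 = 0b01000011001
Split: l1_idx=2, l2_idx=0, offset=25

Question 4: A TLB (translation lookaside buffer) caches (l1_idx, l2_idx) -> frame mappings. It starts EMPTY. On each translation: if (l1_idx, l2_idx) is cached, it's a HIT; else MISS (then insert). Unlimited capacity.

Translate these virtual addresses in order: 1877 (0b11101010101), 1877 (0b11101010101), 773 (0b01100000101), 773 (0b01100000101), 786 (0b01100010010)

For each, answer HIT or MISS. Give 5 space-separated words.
vaddr=1877: (7,2) not in TLB -> MISS, insert
vaddr=1877: (7,2) in TLB -> HIT
vaddr=773: (3,0) not in TLB -> MISS, insert
vaddr=773: (3,0) in TLB -> HIT
vaddr=786: (3,0) in TLB -> HIT

Answer: MISS HIT MISS HIT HIT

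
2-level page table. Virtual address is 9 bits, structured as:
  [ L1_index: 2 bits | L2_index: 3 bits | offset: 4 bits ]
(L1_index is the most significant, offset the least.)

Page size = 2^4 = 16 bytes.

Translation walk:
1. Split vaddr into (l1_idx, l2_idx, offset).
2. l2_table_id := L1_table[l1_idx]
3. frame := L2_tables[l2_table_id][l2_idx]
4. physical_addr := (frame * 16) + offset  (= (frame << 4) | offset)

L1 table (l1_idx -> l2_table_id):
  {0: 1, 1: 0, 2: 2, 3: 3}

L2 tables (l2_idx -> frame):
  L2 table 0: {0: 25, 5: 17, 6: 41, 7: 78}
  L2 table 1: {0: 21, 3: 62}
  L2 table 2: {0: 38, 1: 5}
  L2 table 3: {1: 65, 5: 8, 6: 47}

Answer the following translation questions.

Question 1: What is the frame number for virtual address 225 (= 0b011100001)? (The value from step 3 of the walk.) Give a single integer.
vaddr = 225: l1_idx=1, l2_idx=6
L1[1] = 0; L2[0][6] = 41

Answer: 41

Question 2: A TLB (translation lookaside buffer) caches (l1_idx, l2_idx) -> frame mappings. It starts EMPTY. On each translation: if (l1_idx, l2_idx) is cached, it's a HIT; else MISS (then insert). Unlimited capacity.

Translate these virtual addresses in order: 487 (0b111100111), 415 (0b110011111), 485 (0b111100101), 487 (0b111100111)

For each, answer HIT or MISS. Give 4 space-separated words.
Answer: MISS MISS HIT HIT

Derivation:
vaddr=487: (3,6) not in TLB -> MISS, insert
vaddr=415: (3,1) not in TLB -> MISS, insert
vaddr=485: (3,6) in TLB -> HIT
vaddr=487: (3,6) in TLB -> HIT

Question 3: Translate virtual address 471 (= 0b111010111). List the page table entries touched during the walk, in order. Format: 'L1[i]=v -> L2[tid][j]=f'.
vaddr = 471 = 0b111010111
Split: l1_idx=3, l2_idx=5, offset=7

Answer: L1[3]=3 -> L2[3][5]=8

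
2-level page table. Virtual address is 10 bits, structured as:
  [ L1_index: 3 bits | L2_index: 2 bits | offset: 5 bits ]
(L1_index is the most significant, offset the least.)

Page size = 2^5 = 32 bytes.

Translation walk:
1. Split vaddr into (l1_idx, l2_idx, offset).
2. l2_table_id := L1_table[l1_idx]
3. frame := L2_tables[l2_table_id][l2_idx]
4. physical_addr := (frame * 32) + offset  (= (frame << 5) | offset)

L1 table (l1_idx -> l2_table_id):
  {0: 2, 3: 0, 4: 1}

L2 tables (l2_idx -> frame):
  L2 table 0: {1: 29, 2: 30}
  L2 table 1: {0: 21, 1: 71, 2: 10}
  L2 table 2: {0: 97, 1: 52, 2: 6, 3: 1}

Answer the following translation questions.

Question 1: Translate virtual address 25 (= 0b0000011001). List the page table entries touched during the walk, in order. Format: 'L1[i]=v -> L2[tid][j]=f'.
vaddr = 25 = 0b0000011001
Split: l1_idx=0, l2_idx=0, offset=25

Answer: L1[0]=2 -> L2[2][0]=97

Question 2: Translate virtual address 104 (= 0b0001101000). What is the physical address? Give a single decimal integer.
vaddr = 104 = 0b0001101000
Split: l1_idx=0, l2_idx=3, offset=8
L1[0] = 2
L2[2][3] = 1
paddr = 1 * 32 + 8 = 40

Answer: 40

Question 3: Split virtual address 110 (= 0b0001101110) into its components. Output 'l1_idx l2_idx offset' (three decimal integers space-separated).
vaddr = 110 = 0b0001101110
  top 3 bits -> l1_idx = 0
  next 2 bits -> l2_idx = 3
  bottom 5 bits -> offset = 14

Answer: 0 3 14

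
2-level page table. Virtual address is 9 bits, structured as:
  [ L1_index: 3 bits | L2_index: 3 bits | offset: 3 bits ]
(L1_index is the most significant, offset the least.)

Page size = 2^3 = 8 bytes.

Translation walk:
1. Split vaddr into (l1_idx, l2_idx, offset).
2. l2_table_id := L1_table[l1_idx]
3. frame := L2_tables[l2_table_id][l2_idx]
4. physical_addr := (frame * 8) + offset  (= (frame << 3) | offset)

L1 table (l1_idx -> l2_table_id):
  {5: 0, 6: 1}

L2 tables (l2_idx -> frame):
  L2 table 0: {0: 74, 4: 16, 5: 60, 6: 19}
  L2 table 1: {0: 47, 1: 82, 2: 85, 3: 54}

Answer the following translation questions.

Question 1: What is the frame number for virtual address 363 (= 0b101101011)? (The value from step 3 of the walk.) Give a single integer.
Answer: 60

Derivation:
vaddr = 363: l1_idx=5, l2_idx=5
L1[5] = 0; L2[0][5] = 60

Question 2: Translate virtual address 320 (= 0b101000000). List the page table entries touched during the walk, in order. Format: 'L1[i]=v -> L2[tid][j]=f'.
vaddr = 320 = 0b101000000
Split: l1_idx=5, l2_idx=0, offset=0

Answer: L1[5]=0 -> L2[0][0]=74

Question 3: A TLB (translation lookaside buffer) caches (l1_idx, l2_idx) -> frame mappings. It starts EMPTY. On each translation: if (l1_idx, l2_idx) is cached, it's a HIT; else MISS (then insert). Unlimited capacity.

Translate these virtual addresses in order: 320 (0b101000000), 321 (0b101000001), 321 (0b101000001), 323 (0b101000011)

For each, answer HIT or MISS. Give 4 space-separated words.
Answer: MISS HIT HIT HIT

Derivation:
vaddr=320: (5,0) not in TLB -> MISS, insert
vaddr=321: (5,0) in TLB -> HIT
vaddr=321: (5,0) in TLB -> HIT
vaddr=323: (5,0) in TLB -> HIT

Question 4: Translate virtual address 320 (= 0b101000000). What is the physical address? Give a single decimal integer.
vaddr = 320 = 0b101000000
Split: l1_idx=5, l2_idx=0, offset=0
L1[5] = 0
L2[0][0] = 74
paddr = 74 * 8 + 0 = 592

Answer: 592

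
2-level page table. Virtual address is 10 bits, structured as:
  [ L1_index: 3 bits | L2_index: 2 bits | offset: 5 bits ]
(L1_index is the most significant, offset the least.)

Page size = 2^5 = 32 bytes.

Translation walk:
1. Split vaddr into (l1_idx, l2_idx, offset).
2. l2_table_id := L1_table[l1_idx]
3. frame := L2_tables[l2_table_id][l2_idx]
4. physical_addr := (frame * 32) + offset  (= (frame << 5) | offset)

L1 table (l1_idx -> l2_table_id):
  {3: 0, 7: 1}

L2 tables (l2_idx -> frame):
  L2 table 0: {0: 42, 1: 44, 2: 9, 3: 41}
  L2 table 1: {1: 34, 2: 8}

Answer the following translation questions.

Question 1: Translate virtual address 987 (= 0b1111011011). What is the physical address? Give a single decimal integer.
vaddr = 987 = 0b1111011011
Split: l1_idx=7, l2_idx=2, offset=27
L1[7] = 1
L2[1][2] = 8
paddr = 8 * 32 + 27 = 283

Answer: 283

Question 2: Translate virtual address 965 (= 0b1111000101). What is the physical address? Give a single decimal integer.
Answer: 261

Derivation:
vaddr = 965 = 0b1111000101
Split: l1_idx=7, l2_idx=2, offset=5
L1[7] = 1
L2[1][2] = 8
paddr = 8 * 32 + 5 = 261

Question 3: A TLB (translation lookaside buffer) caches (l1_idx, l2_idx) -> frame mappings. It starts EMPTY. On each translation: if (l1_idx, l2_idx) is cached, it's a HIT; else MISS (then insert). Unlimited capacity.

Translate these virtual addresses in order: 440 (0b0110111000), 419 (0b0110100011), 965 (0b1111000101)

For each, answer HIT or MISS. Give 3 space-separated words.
Answer: MISS HIT MISS

Derivation:
vaddr=440: (3,1) not in TLB -> MISS, insert
vaddr=419: (3,1) in TLB -> HIT
vaddr=965: (7,2) not in TLB -> MISS, insert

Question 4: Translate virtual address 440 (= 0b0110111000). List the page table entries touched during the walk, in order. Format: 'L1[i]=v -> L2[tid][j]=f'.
vaddr = 440 = 0b0110111000
Split: l1_idx=3, l2_idx=1, offset=24

Answer: L1[3]=0 -> L2[0][1]=44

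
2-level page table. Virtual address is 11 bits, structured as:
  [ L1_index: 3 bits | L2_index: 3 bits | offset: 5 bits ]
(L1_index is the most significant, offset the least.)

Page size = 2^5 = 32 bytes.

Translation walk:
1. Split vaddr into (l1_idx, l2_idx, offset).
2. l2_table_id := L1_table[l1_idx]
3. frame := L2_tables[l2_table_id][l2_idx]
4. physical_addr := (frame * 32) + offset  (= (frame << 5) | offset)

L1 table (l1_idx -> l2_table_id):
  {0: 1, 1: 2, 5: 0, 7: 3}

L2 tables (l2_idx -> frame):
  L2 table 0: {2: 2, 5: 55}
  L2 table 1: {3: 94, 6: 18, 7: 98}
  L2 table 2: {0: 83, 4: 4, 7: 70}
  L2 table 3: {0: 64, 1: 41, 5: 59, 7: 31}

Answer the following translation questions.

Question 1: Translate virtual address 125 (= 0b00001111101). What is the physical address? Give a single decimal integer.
vaddr = 125 = 0b00001111101
Split: l1_idx=0, l2_idx=3, offset=29
L1[0] = 1
L2[1][3] = 94
paddr = 94 * 32 + 29 = 3037

Answer: 3037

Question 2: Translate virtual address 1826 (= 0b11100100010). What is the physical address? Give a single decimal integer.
Answer: 1314

Derivation:
vaddr = 1826 = 0b11100100010
Split: l1_idx=7, l2_idx=1, offset=2
L1[7] = 3
L2[3][1] = 41
paddr = 41 * 32 + 2 = 1314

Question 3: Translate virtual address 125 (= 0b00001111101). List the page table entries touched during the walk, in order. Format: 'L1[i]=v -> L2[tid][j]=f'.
vaddr = 125 = 0b00001111101
Split: l1_idx=0, l2_idx=3, offset=29

Answer: L1[0]=1 -> L2[1][3]=94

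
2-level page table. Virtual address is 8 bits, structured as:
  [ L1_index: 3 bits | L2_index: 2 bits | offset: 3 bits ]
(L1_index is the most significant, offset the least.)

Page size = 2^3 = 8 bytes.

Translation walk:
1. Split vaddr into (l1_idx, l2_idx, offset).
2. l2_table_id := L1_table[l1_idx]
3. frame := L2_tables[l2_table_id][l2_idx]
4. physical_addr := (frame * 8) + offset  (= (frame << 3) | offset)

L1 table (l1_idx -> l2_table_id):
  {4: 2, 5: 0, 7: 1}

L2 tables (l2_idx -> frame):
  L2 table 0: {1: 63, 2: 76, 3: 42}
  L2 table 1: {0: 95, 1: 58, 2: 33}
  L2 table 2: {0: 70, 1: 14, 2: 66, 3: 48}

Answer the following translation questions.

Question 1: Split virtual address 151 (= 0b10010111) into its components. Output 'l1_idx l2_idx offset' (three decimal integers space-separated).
Answer: 4 2 7

Derivation:
vaddr = 151 = 0b10010111
  top 3 bits -> l1_idx = 4
  next 2 bits -> l2_idx = 2
  bottom 3 bits -> offset = 7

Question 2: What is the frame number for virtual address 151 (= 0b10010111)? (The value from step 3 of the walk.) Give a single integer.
Answer: 66

Derivation:
vaddr = 151: l1_idx=4, l2_idx=2
L1[4] = 2; L2[2][2] = 66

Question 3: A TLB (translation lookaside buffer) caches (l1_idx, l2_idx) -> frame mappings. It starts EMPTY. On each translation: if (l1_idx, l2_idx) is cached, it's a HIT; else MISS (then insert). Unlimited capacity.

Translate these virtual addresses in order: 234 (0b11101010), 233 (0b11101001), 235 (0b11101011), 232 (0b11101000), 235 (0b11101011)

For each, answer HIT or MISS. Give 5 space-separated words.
vaddr=234: (7,1) not in TLB -> MISS, insert
vaddr=233: (7,1) in TLB -> HIT
vaddr=235: (7,1) in TLB -> HIT
vaddr=232: (7,1) in TLB -> HIT
vaddr=235: (7,1) in TLB -> HIT

Answer: MISS HIT HIT HIT HIT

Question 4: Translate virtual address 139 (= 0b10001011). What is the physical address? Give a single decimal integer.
Answer: 115

Derivation:
vaddr = 139 = 0b10001011
Split: l1_idx=4, l2_idx=1, offset=3
L1[4] = 2
L2[2][1] = 14
paddr = 14 * 8 + 3 = 115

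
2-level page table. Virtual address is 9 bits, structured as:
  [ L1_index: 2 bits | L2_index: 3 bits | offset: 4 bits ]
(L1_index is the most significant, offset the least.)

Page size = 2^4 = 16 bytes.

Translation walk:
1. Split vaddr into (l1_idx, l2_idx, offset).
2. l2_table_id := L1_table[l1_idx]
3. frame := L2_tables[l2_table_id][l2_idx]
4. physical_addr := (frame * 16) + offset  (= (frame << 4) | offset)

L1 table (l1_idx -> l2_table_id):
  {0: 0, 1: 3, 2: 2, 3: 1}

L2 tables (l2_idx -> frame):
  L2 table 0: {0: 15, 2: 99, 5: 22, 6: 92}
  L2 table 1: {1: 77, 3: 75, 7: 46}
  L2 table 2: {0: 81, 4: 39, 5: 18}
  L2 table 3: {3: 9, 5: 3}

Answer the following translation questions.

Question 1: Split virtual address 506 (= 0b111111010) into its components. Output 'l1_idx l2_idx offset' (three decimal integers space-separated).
vaddr = 506 = 0b111111010
  top 2 bits -> l1_idx = 3
  next 3 bits -> l2_idx = 7
  bottom 4 bits -> offset = 10

Answer: 3 7 10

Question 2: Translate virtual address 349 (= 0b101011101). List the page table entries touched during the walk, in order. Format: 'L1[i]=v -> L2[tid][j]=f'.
Answer: L1[2]=2 -> L2[2][5]=18

Derivation:
vaddr = 349 = 0b101011101
Split: l1_idx=2, l2_idx=5, offset=13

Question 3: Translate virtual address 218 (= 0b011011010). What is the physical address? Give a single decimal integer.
vaddr = 218 = 0b011011010
Split: l1_idx=1, l2_idx=5, offset=10
L1[1] = 3
L2[3][5] = 3
paddr = 3 * 16 + 10 = 58

Answer: 58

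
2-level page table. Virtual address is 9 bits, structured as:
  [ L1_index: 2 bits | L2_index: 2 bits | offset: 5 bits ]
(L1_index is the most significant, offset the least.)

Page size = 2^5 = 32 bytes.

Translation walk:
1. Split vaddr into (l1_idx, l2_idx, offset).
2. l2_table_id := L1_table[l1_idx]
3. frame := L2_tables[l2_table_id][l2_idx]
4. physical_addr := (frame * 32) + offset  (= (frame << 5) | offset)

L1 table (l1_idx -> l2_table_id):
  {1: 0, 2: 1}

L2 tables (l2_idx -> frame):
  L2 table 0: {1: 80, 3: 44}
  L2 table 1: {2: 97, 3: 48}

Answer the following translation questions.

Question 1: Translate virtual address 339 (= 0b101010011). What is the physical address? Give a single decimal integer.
vaddr = 339 = 0b101010011
Split: l1_idx=2, l2_idx=2, offset=19
L1[2] = 1
L2[1][2] = 97
paddr = 97 * 32 + 19 = 3123

Answer: 3123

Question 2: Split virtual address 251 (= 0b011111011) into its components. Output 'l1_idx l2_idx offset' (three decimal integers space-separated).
Answer: 1 3 27

Derivation:
vaddr = 251 = 0b011111011
  top 2 bits -> l1_idx = 1
  next 2 bits -> l2_idx = 3
  bottom 5 bits -> offset = 27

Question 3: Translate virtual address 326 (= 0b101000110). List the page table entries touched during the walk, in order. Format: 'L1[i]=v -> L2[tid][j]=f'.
vaddr = 326 = 0b101000110
Split: l1_idx=2, l2_idx=2, offset=6

Answer: L1[2]=1 -> L2[1][2]=97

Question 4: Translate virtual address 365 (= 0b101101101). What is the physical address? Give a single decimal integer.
vaddr = 365 = 0b101101101
Split: l1_idx=2, l2_idx=3, offset=13
L1[2] = 1
L2[1][3] = 48
paddr = 48 * 32 + 13 = 1549

Answer: 1549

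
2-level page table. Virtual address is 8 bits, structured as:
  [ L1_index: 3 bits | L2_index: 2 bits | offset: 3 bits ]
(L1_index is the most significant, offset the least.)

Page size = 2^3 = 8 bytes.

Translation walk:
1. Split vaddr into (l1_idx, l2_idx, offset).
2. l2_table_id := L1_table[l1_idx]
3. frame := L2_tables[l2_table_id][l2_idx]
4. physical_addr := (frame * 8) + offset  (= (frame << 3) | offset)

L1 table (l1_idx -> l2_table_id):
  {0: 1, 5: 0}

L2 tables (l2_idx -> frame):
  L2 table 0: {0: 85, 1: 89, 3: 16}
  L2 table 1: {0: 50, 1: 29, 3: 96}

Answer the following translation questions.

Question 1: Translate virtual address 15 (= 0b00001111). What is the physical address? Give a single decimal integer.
vaddr = 15 = 0b00001111
Split: l1_idx=0, l2_idx=1, offset=7
L1[0] = 1
L2[1][1] = 29
paddr = 29 * 8 + 7 = 239

Answer: 239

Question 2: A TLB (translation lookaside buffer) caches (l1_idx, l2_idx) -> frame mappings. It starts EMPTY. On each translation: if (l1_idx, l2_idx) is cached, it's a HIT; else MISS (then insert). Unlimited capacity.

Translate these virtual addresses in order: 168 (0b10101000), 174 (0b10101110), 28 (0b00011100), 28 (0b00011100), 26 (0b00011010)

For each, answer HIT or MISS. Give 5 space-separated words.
Answer: MISS HIT MISS HIT HIT

Derivation:
vaddr=168: (5,1) not in TLB -> MISS, insert
vaddr=174: (5,1) in TLB -> HIT
vaddr=28: (0,3) not in TLB -> MISS, insert
vaddr=28: (0,3) in TLB -> HIT
vaddr=26: (0,3) in TLB -> HIT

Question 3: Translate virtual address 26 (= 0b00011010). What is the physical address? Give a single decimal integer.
vaddr = 26 = 0b00011010
Split: l1_idx=0, l2_idx=3, offset=2
L1[0] = 1
L2[1][3] = 96
paddr = 96 * 8 + 2 = 770

Answer: 770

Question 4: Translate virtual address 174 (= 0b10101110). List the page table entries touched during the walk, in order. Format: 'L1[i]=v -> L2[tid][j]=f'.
vaddr = 174 = 0b10101110
Split: l1_idx=5, l2_idx=1, offset=6

Answer: L1[5]=0 -> L2[0][1]=89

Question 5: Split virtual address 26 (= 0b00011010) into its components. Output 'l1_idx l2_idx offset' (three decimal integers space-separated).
Answer: 0 3 2

Derivation:
vaddr = 26 = 0b00011010
  top 3 bits -> l1_idx = 0
  next 2 bits -> l2_idx = 3
  bottom 3 bits -> offset = 2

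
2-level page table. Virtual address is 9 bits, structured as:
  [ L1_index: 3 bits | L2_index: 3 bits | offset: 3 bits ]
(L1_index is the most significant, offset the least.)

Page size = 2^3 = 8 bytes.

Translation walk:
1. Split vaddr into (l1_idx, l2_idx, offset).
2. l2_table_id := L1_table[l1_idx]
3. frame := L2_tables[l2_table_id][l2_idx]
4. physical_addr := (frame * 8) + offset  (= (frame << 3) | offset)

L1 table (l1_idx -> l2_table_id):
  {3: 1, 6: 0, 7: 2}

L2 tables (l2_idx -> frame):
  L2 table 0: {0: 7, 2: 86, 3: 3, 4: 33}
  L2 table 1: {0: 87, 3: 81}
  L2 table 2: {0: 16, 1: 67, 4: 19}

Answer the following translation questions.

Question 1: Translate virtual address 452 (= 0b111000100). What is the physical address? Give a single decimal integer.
Answer: 132

Derivation:
vaddr = 452 = 0b111000100
Split: l1_idx=7, l2_idx=0, offset=4
L1[7] = 2
L2[2][0] = 16
paddr = 16 * 8 + 4 = 132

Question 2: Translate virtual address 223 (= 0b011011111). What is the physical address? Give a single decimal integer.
vaddr = 223 = 0b011011111
Split: l1_idx=3, l2_idx=3, offset=7
L1[3] = 1
L2[1][3] = 81
paddr = 81 * 8 + 7 = 655

Answer: 655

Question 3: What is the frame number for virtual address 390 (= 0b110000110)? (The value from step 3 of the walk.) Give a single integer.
Answer: 7

Derivation:
vaddr = 390: l1_idx=6, l2_idx=0
L1[6] = 0; L2[0][0] = 7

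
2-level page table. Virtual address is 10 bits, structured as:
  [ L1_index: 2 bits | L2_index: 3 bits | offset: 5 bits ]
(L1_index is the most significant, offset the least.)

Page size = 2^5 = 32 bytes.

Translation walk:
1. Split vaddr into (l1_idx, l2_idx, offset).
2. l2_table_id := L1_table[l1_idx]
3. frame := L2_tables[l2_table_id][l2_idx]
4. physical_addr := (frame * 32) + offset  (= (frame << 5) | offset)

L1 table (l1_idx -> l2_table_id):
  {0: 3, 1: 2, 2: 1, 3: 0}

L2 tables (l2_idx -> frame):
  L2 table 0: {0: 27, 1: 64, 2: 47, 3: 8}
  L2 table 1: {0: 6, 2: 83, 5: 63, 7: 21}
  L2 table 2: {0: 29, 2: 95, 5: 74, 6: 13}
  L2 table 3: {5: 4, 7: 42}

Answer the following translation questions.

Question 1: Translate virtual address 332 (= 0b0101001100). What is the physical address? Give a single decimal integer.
vaddr = 332 = 0b0101001100
Split: l1_idx=1, l2_idx=2, offset=12
L1[1] = 2
L2[2][2] = 95
paddr = 95 * 32 + 12 = 3052

Answer: 3052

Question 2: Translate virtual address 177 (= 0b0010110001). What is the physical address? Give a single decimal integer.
Answer: 145

Derivation:
vaddr = 177 = 0b0010110001
Split: l1_idx=0, l2_idx=5, offset=17
L1[0] = 3
L2[3][5] = 4
paddr = 4 * 32 + 17 = 145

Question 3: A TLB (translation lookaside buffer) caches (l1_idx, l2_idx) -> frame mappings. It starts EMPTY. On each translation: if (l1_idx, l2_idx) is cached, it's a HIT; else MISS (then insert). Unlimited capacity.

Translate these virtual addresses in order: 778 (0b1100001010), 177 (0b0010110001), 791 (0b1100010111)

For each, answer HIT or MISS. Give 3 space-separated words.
vaddr=778: (3,0) not in TLB -> MISS, insert
vaddr=177: (0,5) not in TLB -> MISS, insert
vaddr=791: (3,0) in TLB -> HIT

Answer: MISS MISS HIT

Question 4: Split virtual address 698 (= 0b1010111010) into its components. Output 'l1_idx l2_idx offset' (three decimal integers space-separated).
Answer: 2 5 26

Derivation:
vaddr = 698 = 0b1010111010
  top 2 bits -> l1_idx = 2
  next 3 bits -> l2_idx = 5
  bottom 5 bits -> offset = 26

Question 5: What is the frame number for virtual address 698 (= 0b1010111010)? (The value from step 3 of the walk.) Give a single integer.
Answer: 63

Derivation:
vaddr = 698: l1_idx=2, l2_idx=5
L1[2] = 1; L2[1][5] = 63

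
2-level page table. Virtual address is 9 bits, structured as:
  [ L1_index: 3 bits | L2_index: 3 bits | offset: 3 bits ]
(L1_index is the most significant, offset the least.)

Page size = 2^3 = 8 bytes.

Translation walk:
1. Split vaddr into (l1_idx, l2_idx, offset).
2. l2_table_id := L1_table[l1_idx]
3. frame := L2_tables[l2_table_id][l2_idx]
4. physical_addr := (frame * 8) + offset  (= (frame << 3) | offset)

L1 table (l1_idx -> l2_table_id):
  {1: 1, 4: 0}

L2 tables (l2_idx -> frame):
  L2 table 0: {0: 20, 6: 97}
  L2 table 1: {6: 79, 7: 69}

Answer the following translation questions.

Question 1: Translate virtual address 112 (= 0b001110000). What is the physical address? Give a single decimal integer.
Answer: 632

Derivation:
vaddr = 112 = 0b001110000
Split: l1_idx=1, l2_idx=6, offset=0
L1[1] = 1
L2[1][6] = 79
paddr = 79 * 8 + 0 = 632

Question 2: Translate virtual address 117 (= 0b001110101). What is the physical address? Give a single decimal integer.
Answer: 637

Derivation:
vaddr = 117 = 0b001110101
Split: l1_idx=1, l2_idx=6, offset=5
L1[1] = 1
L2[1][6] = 79
paddr = 79 * 8 + 5 = 637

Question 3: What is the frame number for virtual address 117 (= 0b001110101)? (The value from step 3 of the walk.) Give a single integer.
Answer: 79

Derivation:
vaddr = 117: l1_idx=1, l2_idx=6
L1[1] = 1; L2[1][6] = 79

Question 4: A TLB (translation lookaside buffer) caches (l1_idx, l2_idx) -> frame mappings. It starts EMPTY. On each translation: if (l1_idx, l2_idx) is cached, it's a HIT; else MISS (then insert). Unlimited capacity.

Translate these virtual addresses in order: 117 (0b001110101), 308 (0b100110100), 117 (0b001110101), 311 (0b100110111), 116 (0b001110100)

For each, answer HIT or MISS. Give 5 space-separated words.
Answer: MISS MISS HIT HIT HIT

Derivation:
vaddr=117: (1,6) not in TLB -> MISS, insert
vaddr=308: (4,6) not in TLB -> MISS, insert
vaddr=117: (1,6) in TLB -> HIT
vaddr=311: (4,6) in TLB -> HIT
vaddr=116: (1,6) in TLB -> HIT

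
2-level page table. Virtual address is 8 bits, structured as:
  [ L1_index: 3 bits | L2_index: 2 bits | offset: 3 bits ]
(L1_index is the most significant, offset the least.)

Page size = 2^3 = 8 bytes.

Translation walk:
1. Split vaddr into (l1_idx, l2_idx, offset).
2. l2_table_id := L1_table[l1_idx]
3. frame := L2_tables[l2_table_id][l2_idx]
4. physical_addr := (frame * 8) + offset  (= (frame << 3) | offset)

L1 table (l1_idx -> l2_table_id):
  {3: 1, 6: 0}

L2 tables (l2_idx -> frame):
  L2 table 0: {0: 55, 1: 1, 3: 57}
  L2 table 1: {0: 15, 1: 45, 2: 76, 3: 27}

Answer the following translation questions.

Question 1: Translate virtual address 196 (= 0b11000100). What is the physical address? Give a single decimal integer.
vaddr = 196 = 0b11000100
Split: l1_idx=6, l2_idx=0, offset=4
L1[6] = 0
L2[0][0] = 55
paddr = 55 * 8 + 4 = 444

Answer: 444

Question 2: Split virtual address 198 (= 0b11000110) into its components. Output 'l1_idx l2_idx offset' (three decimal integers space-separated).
vaddr = 198 = 0b11000110
  top 3 bits -> l1_idx = 6
  next 2 bits -> l2_idx = 0
  bottom 3 bits -> offset = 6

Answer: 6 0 6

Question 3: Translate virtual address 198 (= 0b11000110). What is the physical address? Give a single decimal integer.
vaddr = 198 = 0b11000110
Split: l1_idx=6, l2_idx=0, offset=6
L1[6] = 0
L2[0][0] = 55
paddr = 55 * 8 + 6 = 446

Answer: 446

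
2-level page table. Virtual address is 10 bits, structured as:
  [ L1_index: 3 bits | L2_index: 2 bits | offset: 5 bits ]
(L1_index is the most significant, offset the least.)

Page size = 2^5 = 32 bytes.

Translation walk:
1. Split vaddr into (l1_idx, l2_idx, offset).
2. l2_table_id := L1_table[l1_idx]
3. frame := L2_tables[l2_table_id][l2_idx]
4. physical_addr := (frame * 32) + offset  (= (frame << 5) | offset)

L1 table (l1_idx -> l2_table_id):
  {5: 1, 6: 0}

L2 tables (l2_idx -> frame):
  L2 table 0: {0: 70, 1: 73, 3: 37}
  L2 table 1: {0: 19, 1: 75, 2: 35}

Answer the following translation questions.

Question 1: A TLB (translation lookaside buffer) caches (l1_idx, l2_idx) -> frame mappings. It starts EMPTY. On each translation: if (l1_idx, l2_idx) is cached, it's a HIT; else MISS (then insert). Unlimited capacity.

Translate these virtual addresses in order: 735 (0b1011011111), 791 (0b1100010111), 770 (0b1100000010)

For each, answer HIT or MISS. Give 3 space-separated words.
Answer: MISS MISS HIT

Derivation:
vaddr=735: (5,2) not in TLB -> MISS, insert
vaddr=791: (6,0) not in TLB -> MISS, insert
vaddr=770: (6,0) in TLB -> HIT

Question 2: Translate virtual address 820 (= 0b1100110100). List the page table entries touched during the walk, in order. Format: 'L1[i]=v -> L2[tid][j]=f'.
vaddr = 820 = 0b1100110100
Split: l1_idx=6, l2_idx=1, offset=20

Answer: L1[6]=0 -> L2[0][1]=73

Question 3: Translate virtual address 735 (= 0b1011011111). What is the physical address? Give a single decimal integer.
vaddr = 735 = 0b1011011111
Split: l1_idx=5, l2_idx=2, offset=31
L1[5] = 1
L2[1][2] = 35
paddr = 35 * 32 + 31 = 1151

Answer: 1151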